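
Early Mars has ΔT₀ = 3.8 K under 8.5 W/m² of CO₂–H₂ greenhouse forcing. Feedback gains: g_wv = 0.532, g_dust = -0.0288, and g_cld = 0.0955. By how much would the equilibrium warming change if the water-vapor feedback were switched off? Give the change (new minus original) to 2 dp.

Original: g = 0.5987, ΔT = 3.8/(1−0.5987) = 9.4692 K.
Without water-vapor: g' = 0.0667, ΔT' = 3.8/(1−0.0667) = 4.0716 K.
Change = 4.0716 − 9.4692 = -5.40 K.

-5.40 K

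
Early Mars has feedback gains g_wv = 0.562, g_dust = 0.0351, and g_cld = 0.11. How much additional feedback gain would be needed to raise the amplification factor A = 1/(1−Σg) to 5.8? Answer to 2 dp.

0.12

Current total gain = 0.7071.
Target gain for A = 5.8: g* = 1 − 1/5.8 = 0.8276.
Additional gain needed = 0.8276 − 0.7071 = 0.12.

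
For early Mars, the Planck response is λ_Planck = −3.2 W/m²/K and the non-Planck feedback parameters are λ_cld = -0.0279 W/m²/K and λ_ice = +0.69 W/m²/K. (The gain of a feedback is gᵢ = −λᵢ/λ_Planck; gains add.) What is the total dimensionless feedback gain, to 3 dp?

0.207

Convert to gains: g_cld = -0.0279/3.2 = -0.008719; g_ice = 0.69/3.2 = 0.2156.
Total gain g = 0.206881.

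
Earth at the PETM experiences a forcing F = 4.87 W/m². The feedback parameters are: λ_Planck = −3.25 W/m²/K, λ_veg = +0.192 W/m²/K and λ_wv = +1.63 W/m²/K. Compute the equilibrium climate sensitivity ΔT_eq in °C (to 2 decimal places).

3.41 °C

Net feedback parameter λ = (−3.25) + (+0.192) + (+1.63) = -1.428 W/m²/K.
ΔT = −F/λ = −4.87/(-1.428) = 3.41 °C.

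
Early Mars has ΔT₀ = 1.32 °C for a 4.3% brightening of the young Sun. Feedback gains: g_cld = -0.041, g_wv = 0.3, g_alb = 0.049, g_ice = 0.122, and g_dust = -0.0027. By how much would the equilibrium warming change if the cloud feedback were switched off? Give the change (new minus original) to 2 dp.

0.18 °C

Original: g = 0.4273, ΔT = 1.32/(1−0.4273) = 2.3049 °C.
Without cloud: g' = 0.4683, ΔT' = 1.32/(1−0.4683) = 2.4826 °C.
Change = 2.4826 − 2.3049 = 0.18 °C.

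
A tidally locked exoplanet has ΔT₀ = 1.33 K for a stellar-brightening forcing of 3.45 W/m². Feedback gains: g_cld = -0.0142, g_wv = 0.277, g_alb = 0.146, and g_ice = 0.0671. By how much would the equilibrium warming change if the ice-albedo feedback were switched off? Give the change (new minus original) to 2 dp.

-0.29 K

Original: g = 0.4759, ΔT = 1.33/(1−0.4759) = 2.5377 K.
Without ice-albedo: g' = 0.4088, ΔT' = 1.33/(1−0.4088) = 2.2497 K.
Change = 2.2497 − 2.5377 = -0.29 K.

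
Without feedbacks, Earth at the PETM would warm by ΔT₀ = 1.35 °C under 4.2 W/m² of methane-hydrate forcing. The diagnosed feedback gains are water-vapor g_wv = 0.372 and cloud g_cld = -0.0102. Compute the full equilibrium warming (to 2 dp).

2.12 °C

Total gain g = 0.372 − 0.0102 = 0.3618.
Amplification A = 1/(1 − 0.3618) = 1.567.
ΔT = 1.35 × 1.567 = 2.12 °C.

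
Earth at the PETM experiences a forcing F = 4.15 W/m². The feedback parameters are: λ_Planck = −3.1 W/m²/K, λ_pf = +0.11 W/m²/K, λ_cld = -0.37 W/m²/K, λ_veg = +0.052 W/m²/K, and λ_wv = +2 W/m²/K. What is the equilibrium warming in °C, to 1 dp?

3.2 °C

Net feedback parameter λ = (−3.1) + (+0.11) + (-0.37) + (+0.052) + (+2) = -1.308 W/m²/K.
ΔT = −F/λ = −4.15/(-1.308) = 3.2 °C.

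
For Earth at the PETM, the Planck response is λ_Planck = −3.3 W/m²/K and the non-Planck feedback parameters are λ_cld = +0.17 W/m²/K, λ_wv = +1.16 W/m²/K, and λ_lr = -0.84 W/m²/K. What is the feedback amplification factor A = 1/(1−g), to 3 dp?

1.174

Convert to gains: g_cld = 0.17/3.3 = 0.05152; g_wv = 1.16/3.3 = 0.3515; g_lr = -0.84/3.3 = -0.2545.
Total gain g = 0.14852.
A = 1/(1 − 0.14852) = 1.174.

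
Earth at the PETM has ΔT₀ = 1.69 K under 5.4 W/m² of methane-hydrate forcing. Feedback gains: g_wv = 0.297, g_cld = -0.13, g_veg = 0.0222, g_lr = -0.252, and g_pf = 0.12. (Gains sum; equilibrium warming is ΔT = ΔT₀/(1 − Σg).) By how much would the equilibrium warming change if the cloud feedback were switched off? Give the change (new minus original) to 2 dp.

0.29 K

Original: g = 0.0572, ΔT = 1.69/(1−0.0572) = 1.7925 K.
Without cloud: g' = 0.1872, ΔT' = 1.69/(1−0.1872) = 2.0792 K.
Change = 2.0792 − 1.7925 = 0.29 K.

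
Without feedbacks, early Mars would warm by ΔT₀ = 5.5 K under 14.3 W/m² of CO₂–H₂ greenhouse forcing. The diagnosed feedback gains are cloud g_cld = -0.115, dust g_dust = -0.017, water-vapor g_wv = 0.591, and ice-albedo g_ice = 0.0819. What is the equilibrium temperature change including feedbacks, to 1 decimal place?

12.0 K

Total gain g = -0.115 − 0.017 + 0.591 + 0.0819 = 0.5409.
Amplification A = 1/(1 − 0.5409) = 2.178.
ΔT = 5.5 × 2.178 = 12.0 K.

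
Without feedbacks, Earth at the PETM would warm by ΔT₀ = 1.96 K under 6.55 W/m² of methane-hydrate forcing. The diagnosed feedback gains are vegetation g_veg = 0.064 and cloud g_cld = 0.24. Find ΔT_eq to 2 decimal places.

Total gain g = 0.064 + 0.24 = 0.304.
Amplification A = 1/(1 − 0.304) = 1.437.
ΔT = 1.96 × 1.437 = 2.82 K.

2.82 K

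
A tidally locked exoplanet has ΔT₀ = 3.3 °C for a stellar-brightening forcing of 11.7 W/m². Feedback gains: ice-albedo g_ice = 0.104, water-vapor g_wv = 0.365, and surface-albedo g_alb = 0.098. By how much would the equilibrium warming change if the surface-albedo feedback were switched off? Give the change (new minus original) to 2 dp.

-1.41 °C

Original: g = 0.567, ΔT = 3.3/(1−0.567) = 7.6212 °C.
Without surface-albedo: g' = 0.469, ΔT' = 3.3/(1−0.469) = 6.2147 °C.
Change = 6.2147 − 7.6212 = -1.41 °C.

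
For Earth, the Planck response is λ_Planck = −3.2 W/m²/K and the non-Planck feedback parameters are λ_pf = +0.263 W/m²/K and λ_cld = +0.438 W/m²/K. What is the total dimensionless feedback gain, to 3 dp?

0.219

Convert to gains: g_pf = 0.263/3.2 = 0.08219; g_cld = 0.438/3.2 = 0.1369.
Total gain g = 0.21909.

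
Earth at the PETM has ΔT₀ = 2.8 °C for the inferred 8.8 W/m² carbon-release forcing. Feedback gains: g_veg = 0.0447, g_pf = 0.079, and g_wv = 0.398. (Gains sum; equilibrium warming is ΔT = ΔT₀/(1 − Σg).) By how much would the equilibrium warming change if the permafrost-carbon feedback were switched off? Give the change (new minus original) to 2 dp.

-0.83 °C

Original: g = 0.5217, ΔT = 2.8/(1−0.5217) = 5.8541 °C.
Without permafrost-carbon: g' = 0.4427, ΔT' = 2.8/(1−0.4427) = 5.0242 °C.
Change = 5.0242 − 5.8541 = -0.83 °C.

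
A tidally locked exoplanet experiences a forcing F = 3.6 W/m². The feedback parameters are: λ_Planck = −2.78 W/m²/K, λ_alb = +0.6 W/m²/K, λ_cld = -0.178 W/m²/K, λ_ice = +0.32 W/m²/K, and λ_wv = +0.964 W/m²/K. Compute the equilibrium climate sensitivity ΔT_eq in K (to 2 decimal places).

3.35 K

Net feedback parameter λ = (−2.78) + (+0.6) + (-0.178) + (+0.32) + (+0.964) = -1.074 W/m²/K.
ΔT = −F/λ = −3.6/(-1.074) = 3.35 K.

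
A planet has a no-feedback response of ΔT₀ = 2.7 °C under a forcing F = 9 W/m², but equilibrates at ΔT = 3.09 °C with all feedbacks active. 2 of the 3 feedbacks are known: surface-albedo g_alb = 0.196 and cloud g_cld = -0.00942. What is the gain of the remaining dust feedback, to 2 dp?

Amplification A = ΔT/ΔT₀ = 3.09/2.7 = 1.144.
Total gain g = 1 − 1/A = 1 − 1/1.144 = 0.1259.
Known gains sum to 0.196 − 0.00942 = 0.18658.
g_dust = 0.1259 − 0.18658 = -0.06.

-0.06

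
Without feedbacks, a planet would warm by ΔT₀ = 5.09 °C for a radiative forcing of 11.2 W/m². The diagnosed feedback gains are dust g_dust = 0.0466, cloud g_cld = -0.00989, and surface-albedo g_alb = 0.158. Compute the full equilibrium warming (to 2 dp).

Total gain g = 0.0466 − 0.00989 + 0.158 = 0.19471.
Amplification A = 1/(1 − 0.19471) = 1.242.
ΔT = 5.09 × 1.242 = 6.32 °C.

6.32 °C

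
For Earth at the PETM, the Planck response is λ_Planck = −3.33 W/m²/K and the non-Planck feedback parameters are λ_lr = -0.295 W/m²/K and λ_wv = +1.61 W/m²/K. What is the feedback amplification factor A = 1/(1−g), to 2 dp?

Convert to gains: g_lr = -0.295/3.33 = -0.08859; g_wv = 1.61/3.33 = 0.4835.
Total gain g = 0.39491.
A = 1/(1 − 0.39491) = 1.65.

1.65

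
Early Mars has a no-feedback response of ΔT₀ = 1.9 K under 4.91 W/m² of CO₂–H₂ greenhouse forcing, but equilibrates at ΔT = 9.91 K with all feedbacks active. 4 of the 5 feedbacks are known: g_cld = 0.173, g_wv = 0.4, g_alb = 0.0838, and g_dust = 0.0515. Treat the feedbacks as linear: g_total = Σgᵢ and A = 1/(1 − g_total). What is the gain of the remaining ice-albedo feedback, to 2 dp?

Amplification A = ΔT/ΔT₀ = 9.91/1.9 = 5.216.
Total gain g = 1 − 1/A = 1 − 1/5.216 = 0.8083.
Known gains sum to 0.173 + 0.4 + 0.0838 + 0.0515 = 0.7083.
g_ice = 0.8083 − 0.7083 = 0.10.

0.10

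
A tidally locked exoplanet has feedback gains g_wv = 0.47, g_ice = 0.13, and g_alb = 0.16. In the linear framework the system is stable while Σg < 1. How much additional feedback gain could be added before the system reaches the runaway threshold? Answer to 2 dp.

Current total gain = 0.47 + 0.13 + 0.16 = 0.76.
Margin to runaway = 1 − 0.76 = 0.24.

0.24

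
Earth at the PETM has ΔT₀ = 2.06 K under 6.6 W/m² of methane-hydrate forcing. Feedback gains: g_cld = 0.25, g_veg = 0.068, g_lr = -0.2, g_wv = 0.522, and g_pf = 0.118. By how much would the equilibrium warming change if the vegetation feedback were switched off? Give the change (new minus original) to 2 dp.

-1.87 K

Original: g = 0.758, ΔT = 2.06/(1−0.758) = 8.5124 K.
Without vegetation: g' = 0.69, ΔT' = 2.06/(1−0.69) = 6.6452 K.
Change = 6.6452 − 8.5124 = -1.87 K.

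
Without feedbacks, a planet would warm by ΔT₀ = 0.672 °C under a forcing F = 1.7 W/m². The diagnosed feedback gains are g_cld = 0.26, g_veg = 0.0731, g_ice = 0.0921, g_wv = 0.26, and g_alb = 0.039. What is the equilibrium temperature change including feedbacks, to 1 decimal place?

Total gain g = 0.26 + 0.0731 + 0.0921 + 0.26 + 0.039 = 0.7242.
Amplification A = 1/(1 − 0.7242) = 3.626.
ΔT = 0.672 × 3.626 = 2.4 °C.

2.4 °C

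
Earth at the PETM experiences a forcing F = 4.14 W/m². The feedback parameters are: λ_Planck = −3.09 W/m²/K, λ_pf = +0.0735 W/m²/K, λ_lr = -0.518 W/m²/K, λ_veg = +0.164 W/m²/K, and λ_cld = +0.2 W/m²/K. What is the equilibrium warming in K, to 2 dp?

1.31 K

Net feedback parameter λ = (−3.09) + (+0.0735) + (-0.518) + (+0.164) + (+0.2) = -3.1705 W/m²/K.
ΔT = −F/λ = −4.14/(-3.1705) = 1.31 K.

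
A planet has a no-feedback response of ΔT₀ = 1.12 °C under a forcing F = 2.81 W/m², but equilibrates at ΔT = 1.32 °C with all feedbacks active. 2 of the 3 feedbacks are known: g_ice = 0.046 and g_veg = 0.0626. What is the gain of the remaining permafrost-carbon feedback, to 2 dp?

0.04

Amplification A = ΔT/ΔT₀ = 1.32/1.12 = 1.179.
Total gain g = 1 − 1/A = 1 − 1/1.179 = 0.1518.
Known gains sum to 0.046 + 0.0626 = 0.1086.
g_pf = 0.1518 − 0.1086 = 0.04.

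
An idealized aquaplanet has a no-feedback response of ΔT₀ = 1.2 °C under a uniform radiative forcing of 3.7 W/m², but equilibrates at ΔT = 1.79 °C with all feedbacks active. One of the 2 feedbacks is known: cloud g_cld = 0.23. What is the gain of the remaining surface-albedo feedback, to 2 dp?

0.10

Amplification A = ΔT/ΔT₀ = 1.79/1.2 = 1.492.
Total gain g = 1 − 1/A = 1 − 1/1.492 = 0.3298.
The known gain is 0.23.
g_alb = 0.3298 − 0.23 = 0.10.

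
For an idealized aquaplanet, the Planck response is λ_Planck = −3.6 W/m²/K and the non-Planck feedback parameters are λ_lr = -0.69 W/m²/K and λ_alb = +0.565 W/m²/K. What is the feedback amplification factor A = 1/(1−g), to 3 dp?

0.966

Convert to gains: g_lr = -0.69/3.6 = -0.1917; g_alb = 0.565/3.6 = 0.1569.
Total gain g = -0.0348.
A = 1/(1 + 0.0348) = 0.966.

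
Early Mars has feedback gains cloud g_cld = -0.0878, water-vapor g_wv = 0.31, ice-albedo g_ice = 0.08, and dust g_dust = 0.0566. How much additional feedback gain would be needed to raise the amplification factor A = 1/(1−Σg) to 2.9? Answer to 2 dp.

Current total gain = 0.3588.
Target gain for A = 2.9: g* = 1 − 1/2.9 = 0.6552.
Additional gain needed = 0.6552 − 0.3588 = 0.30.

0.30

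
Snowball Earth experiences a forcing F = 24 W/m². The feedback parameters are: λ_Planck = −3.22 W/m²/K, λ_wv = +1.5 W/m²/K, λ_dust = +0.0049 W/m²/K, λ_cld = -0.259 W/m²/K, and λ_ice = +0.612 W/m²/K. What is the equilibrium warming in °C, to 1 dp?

17.6 °C

Net feedback parameter λ = (−3.22) + (+1.5) + (+0.0049) + (-0.259) + (+0.612) = -1.3621 W/m²/K.
ΔT = −F/λ = −24/(-1.3621) = 17.6 °C.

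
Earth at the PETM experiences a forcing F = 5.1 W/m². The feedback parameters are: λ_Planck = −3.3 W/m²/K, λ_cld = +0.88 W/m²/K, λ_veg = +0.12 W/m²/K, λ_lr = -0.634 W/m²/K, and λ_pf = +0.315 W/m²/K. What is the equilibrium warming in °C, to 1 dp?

Net feedback parameter λ = (−3.3) + (+0.88) + (+0.12) + (-0.634) + (+0.315) = -2.619 W/m²/K.
ΔT = −F/λ = −5.1/(-2.619) = 1.9 °C.

1.9 °C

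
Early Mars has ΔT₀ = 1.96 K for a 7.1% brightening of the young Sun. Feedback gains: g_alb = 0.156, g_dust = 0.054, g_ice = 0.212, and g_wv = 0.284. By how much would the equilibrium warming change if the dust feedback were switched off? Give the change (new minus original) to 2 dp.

Original: g = 0.706, ΔT = 1.96/(1−0.706) = 6.6667 K.
Without dust: g' = 0.652, ΔT' = 1.96/(1−0.652) = 5.6322 K.
Change = 5.6322 − 6.6667 = -1.03 K.

-1.03 K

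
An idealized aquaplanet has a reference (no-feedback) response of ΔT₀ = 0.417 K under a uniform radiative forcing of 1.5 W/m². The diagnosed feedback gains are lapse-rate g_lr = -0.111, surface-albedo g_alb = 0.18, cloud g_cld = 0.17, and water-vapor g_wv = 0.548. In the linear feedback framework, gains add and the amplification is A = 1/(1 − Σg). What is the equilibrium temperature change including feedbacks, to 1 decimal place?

Total gain g = -0.111 + 0.18 + 0.17 + 0.548 = 0.787.
Amplification A = 1/(1 − 0.787) = 4.695.
ΔT = 0.417 × 4.695 = 2.0 K.

2.0 K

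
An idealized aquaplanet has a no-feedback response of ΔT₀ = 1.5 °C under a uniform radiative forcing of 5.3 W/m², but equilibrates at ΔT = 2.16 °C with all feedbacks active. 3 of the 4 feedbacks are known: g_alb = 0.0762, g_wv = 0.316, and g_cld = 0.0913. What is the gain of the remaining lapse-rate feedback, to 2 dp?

-0.18

Amplification A = ΔT/ΔT₀ = 2.16/1.5 = 1.44.
Total gain g = 1 − 1/A = 1 − 1/1.44 = 0.3056.
Known gains sum to 0.0762 + 0.316 + 0.0913 = 0.4835.
g_lr = 0.3056 − 0.4835 = -0.18.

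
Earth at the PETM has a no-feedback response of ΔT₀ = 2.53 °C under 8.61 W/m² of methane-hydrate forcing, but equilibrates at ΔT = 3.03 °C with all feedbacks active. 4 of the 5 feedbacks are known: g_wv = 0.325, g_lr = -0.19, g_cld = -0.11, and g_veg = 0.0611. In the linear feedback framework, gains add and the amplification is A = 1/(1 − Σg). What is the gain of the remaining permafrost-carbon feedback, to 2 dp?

0.08

Amplification A = ΔT/ΔT₀ = 3.03/2.53 = 1.198.
Total gain g = 1 − 1/A = 1 − 1/1.198 = 0.1653.
Known gains sum to 0.325 − 0.19 − 0.11 + 0.0611 = 0.0861.
g_pf = 0.1653 − 0.0861 = 0.08.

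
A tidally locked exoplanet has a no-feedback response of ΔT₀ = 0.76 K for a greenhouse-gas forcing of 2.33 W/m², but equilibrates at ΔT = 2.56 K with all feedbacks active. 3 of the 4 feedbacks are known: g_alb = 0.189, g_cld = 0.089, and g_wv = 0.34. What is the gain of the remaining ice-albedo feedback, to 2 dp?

Amplification A = ΔT/ΔT₀ = 2.56/0.76 = 3.368.
Total gain g = 1 − 1/A = 1 − 1/3.368 = 0.7031.
Known gains sum to 0.189 + 0.089 + 0.34 = 0.618.
g_ice = 0.7031 − 0.618 = 0.09.

0.09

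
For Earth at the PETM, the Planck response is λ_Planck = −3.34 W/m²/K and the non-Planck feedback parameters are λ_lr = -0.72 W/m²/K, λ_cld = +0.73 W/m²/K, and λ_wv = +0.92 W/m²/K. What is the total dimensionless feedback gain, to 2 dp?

Convert to gains: g_lr = -0.72/3.34 = -0.2156; g_cld = 0.73/3.34 = 0.2186; g_wv = 0.92/3.34 = 0.2754.
Total gain g = 0.2784.

0.28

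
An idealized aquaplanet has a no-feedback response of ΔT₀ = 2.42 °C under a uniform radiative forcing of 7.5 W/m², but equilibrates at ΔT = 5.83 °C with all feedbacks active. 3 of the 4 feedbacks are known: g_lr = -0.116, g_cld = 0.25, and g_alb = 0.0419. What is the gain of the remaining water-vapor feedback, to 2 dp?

Amplification A = ΔT/ΔT₀ = 5.83/2.42 = 2.409.
Total gain g = 1 − 1/A = 1 − 1/2.409 = 0.5849.
Known gains sum to -0.116 + 0.25 + 0.0419 = 0.1759.
g_wv = 0.5849 − 0.1759 = 0.41.

0.41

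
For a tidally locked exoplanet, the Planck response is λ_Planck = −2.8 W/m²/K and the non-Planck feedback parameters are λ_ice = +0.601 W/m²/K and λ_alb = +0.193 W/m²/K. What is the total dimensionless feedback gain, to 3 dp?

Convert to gains: g_ice = 0.601/2.8 = 0.2146; g_alb = 0.193/2.8 = 0.06893.
Total gain g = 0.28353.

0.284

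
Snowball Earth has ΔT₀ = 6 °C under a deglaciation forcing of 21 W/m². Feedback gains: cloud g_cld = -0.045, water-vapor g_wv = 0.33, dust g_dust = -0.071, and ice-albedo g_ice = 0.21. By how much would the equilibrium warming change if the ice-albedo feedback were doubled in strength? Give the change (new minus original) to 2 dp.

Original: g = 0.424, ΔT = 6/(1−0.424) = 10.4167 °C.
With doubled ice-albedo: g' = 0.634, ΔT' = 6/(1−0.634) = 16.3934 °C.
Change = 16.3934 − 10.4167 = 5.98 °C.

5.98 °C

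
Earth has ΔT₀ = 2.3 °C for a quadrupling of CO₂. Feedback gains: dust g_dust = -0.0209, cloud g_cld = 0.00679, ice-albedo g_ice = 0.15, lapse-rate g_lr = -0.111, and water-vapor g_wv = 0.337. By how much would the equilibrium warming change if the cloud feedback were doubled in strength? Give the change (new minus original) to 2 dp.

0.04 °C

Original: g = 0.36189, ΔT = 2.3/(1−0.36189) = 3.6044 °C.
With doubled cloud: g' = 0.36868, ΔT' = 2.3/(1−0.36868) = 3.6432 °C.
Change = 3.6432 − 3.6044 = 0.04 °C.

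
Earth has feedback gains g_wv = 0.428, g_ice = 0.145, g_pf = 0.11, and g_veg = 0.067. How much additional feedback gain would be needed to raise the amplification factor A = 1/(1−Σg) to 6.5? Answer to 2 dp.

Current total gain = 0.75.
Target gain for A = 6.5: g* = 1 − 1/6.5 = 0.8462.
Additional gain needed = 0.8462 − 0.75 = 0.10.

0.10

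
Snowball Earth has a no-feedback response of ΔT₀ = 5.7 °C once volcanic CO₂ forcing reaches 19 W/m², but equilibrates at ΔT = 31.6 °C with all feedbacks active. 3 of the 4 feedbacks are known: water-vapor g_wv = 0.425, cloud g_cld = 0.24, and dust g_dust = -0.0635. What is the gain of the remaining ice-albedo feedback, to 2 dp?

Amplification A = ΔT/ΔT₀ = 31.6/5.7 = 5.544.
Total gain g = 1 − 1/A = 1 − 1/5.544 = 0.8196.
Known gains sum to 0.425 + 0.24 − 0.0635 = 0.6015.
g_ice = 0.8196 − 0.6015 = 0.22.

0.22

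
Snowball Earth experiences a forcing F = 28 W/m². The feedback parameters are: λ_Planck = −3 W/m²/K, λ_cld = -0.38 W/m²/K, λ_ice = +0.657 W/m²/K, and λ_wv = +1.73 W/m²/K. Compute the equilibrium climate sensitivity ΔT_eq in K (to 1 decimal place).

28.2 K

Net feedback parameter λ = (−3) + (-0.38) + (+0.657) + (+1.73) = -0.993 W/m²/K.
ΔT = −F/λ = −28/(-0.993) = 28.2 K.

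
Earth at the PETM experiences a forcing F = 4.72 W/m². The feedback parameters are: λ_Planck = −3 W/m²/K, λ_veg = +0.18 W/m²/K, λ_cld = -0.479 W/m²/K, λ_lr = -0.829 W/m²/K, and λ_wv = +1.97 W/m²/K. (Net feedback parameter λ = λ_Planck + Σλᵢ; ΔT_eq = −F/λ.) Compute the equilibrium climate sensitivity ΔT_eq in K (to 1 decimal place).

Net feedback parameter λ = (−3) + (+0.18) + (-0.479) + (-0.829) + (+1.97) = -2.158 W/m²/K.
ΔT = −F/λ = −4.72/(-2.158) = 2.2 K.

2.2 K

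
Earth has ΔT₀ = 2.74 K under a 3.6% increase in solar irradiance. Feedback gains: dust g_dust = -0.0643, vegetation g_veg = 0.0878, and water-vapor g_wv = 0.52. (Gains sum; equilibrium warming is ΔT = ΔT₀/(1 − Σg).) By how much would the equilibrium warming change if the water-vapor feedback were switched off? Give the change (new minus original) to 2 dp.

Original: g = 0.5435, ΔT = 2.74/(1−0.5435) = 6.0022 K.
Without water-vapor: g' = 0.0235, ΔT' = 2.74/(1−0.0235) = 2.8059 K.
Change = 2.8059 − 6.0022 = -3.20 K.

-3.20 K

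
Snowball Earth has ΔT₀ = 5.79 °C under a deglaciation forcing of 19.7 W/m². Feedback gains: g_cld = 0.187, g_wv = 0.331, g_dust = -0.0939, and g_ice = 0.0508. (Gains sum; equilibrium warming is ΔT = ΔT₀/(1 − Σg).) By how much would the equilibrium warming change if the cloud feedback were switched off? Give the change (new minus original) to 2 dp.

Original: g = 0.4749, ΔT = 5.79/(1−0.4749) = 11.0265 °C.
Without cloud: g' = 0.2879, ΔT' = 5.79/(1−0.2879) = 8.1309 °C.
Change = 8.1309 − 11.0265 = -2.90 °C.

-2.90 °C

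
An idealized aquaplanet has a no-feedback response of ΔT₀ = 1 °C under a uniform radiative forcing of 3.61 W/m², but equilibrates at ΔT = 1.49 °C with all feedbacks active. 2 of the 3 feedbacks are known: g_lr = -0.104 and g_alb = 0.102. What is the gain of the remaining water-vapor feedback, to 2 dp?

Amplification A = ΔT/ΔT₀ = 1.49/1 = 1.49.
Total gain g = 1 − 1/A = 1 − 1/1.49 = 0.3289.
Known gains sum to -0.104 + 0.102 = -0.002.
g_wv = 0.3289 + 0.002 = 0.33.

0.33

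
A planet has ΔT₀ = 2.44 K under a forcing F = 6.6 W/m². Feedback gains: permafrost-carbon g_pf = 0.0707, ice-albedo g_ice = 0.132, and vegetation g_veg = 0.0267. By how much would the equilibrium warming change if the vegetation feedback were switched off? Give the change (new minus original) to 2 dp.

Original: g = 0.2294, ΔT = 2.44/(1−0.2294) = 3.1664 K.
Without vegetation: g' = 0.2027, ΔT' = 2.44/(1−0.2027) = 3.0603 K.
Change = 3.0603 − 3.1664 = -0.11 K.

-0.11 K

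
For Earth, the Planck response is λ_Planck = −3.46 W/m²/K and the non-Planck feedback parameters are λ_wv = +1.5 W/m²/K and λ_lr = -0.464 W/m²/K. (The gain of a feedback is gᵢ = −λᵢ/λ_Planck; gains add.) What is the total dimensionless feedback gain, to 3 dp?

Convert to gains: g_wv = 1.5/3.46 = 0.4335; g_lr = -0.464/3.46 = -0.1341.
Total gain g = 0.2994.

0.299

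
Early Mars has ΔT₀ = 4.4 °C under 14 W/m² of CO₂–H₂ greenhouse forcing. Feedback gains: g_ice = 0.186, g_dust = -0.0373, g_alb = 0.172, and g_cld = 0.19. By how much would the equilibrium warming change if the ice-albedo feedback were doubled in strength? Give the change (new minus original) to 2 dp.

5.51 °C

Original: g = 0.5107, ΔT = 4.4/(1−0.5107) = 8.9924 °C.
With doubled ice-albedo: g' = 0.6967, ΔT' = 4.4/(1−0.6967) = 14.5071 °C.
Change = 14.5071 − 8.9924 = 5.51 °C.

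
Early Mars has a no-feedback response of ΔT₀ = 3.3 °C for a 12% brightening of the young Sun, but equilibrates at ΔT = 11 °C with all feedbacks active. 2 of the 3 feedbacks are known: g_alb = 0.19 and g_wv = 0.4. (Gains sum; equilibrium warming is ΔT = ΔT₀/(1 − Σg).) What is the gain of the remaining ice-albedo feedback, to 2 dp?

Amplification A = ΔT/ΔT₀ = 11/3.3 = 3.333.
Total gain g = 1 − 1/A = 1 − 1/3.333 = 0.7.
Known gains sum to 0.19 + 0.4 = 0.59.
g_ice = 0.7 − 0.59 = 0.11.

0.11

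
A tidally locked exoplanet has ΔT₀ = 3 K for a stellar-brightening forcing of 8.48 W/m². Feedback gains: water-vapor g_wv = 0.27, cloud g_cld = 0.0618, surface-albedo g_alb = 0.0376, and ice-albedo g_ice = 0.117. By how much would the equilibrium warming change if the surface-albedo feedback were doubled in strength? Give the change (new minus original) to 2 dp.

0.46 K

Original: g = 0.4864, ΔT = 3/(1−0.4864) = 5.8411 K.
With doubled surface-albedo: g' = 0.524, ΔT' = 3/(1−0.524) = 6.3025 K.
Change = 6.3025 − 5.8411 = 0.46 K.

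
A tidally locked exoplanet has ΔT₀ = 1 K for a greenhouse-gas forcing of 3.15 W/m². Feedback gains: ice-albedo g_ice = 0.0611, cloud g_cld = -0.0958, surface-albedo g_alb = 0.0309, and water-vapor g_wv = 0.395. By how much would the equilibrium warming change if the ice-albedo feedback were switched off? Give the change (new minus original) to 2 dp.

Original: g = 0.3912, ΔT = 1/(1−0.3912) = 1.6426 K.
Without ice-albedo: g' = 0.3301, ΔT' = 1/(1−0.3301) = 1.4928 K.
Change = 1.4928 − 1.6426 = -0.15 K.

-0.15 K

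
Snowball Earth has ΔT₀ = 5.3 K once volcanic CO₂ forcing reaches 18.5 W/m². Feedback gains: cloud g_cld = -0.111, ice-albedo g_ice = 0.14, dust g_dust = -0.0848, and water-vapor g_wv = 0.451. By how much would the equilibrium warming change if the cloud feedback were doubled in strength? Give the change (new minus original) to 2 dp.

-1.36 K

Original: g = 0.3952, ΔT = 5.3/(1−0.3952) = 8.7632 K.
With doubled cloud: g' = 0.2842, ΔT' = 5.3/(1−0.2842) = 7.4043 K.
Change = 7.4043 − 8.7632 = -1.36 K.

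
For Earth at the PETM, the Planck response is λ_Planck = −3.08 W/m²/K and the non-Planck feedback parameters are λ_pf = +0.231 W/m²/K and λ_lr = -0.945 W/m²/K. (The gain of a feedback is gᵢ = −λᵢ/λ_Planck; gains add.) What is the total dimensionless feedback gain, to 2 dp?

Convert to gains: g_pf = 0.231/3.08 = 0.075; g_lr = -0.945/3.08 = -0.3068.
Total gain g = -0.2318.

-0.23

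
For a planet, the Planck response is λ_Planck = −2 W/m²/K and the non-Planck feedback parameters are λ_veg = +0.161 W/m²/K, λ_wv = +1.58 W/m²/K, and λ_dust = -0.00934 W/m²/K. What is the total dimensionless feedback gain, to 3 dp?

Convert to gains: g_veg = 0.161/2 = 0.0805; g_wv = 1.58/2 = 0.79; g_dust = -0.00934/2 = -0.00467.
Total gain g = 0.86583.

0.866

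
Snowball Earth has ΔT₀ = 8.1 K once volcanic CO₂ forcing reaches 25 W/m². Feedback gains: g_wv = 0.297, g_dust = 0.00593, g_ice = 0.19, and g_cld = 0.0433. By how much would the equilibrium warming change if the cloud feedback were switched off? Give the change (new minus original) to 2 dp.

Original: g = 0.53623, ΔT = 8.1/(1−0.53623) = 17.4656 K.
Without cloud: g' = 0.49293, ΔT' = 8.1/(1−0.49293) = 15.9741 K.
Change = 15.9741 − 17.4656 = -1.49 K.

-1.49 K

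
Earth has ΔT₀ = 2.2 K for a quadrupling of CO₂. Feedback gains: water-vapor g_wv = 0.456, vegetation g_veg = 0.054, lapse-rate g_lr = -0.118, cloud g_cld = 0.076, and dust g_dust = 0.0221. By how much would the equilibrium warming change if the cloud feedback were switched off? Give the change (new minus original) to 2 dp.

Original: g = 0.4901, ΔT = 2.2/(1−0.4901) = 4.3146 K.
Without cloud: g' = 0.4141, ΔT' = 2.2/(1−0.4141) = 3.7549 K.
Change = 3.7549 − 4.3146 = -0.56 K.

-0.56 K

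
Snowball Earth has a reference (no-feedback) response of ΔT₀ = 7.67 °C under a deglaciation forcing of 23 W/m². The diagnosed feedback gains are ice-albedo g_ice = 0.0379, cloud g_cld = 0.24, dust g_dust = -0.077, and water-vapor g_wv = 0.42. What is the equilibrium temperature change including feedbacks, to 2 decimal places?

Total gain g = 0.0379 + 0.24 − 0.077 + 0.42 = 0.6209.
Amplification A = 1/(1 − 0.6209) = 2.638.
ΔT = 7.67 × 2.638 = 20.23 °C.

20.23 °C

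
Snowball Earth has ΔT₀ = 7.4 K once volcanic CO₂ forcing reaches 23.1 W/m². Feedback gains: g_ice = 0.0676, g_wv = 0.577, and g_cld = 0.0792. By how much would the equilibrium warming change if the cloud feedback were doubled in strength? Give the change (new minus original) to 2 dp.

10.77 K

Original: g = 0.7238, ΔT = 7.4/(1−0.7238) = 26.7922 K.
With doubled cloud: g' = 0.803, ΔT' = 7.4/(1−0.803) = 37.5635 K.
Change = 37.5635 − 26.7922 = 10.77 K.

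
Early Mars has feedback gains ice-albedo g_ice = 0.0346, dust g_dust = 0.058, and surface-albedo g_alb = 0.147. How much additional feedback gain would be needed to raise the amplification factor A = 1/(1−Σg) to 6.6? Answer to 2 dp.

Current total gain = 0.2396.
Target gain for A = 6.6: g* = 1 − 1/6.6 = 0.8485.
Additional gain needed = 0.8485 − 0.2396 = 0.61.

0.61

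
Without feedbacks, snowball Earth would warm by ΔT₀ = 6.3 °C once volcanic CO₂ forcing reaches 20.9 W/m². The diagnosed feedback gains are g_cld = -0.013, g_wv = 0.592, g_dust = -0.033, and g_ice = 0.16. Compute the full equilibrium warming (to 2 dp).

21.43 °C

Total gain g = -0.013 + 0.592 − 0.033 + 0.16 = 0.706.
Amplification A = 1/(1 − 0.706) = 3.401.
ΔT = 6.3 × 3.401 = 21.43 °C.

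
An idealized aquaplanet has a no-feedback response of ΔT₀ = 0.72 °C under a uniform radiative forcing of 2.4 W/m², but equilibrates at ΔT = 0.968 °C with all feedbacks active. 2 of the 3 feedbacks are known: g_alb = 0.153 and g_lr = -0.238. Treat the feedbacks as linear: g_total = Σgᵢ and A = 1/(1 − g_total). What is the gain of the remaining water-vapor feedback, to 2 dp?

Amplification A = ΔT/ΔT₀ = 0.968/0.72 = 1.344.
Total gain g = 1 − 1/A = 1 − 1/1.344 = 0.256.
Known gains sum to 0.153 − 0.238 = -0.085.
g_wv = 0.256 + 0.085 = 0.34.

0.34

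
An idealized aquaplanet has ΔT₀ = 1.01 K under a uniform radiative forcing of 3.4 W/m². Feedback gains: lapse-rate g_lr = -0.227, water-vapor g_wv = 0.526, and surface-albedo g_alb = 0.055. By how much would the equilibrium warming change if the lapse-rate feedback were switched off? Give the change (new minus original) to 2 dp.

0.85 K

Original: g = 0.354, ΔT = 1.01/(1−0.354) = 1.5635 K.
Without lapse-rate: g' = 0.581, ΔT' = 1.01/(1−0.581) = 2.4105 K.
Change = 2.4105 − 1.5635 = 0.85 K.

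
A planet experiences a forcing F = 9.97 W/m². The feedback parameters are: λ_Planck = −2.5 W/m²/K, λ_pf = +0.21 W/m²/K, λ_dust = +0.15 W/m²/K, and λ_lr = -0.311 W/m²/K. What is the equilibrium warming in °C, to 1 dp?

Net feedback parameter λ = (−2.5) + (+0.21) + (+0.15) + (-0.311) = -2.451 W/m²/K.
ΔT = −F/λ = −9.97/(-2.451) = 4.1 °C.

4.1 °C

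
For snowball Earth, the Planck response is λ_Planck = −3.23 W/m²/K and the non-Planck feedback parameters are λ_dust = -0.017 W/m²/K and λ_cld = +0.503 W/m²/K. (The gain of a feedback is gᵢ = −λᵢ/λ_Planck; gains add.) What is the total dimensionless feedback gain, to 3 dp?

Convert to gains: g_dust = -0.017/3.23 = -0.005263; g_cld = 0.503/3.23 = 0.1557.
Total gain g = 0.150437.

0.150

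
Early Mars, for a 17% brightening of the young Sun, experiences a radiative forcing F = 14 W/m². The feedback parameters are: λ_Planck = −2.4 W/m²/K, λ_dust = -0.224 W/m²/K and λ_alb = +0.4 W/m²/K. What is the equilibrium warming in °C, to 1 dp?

6.3 °C

Net feedback parameter λ = (−2.4) + (-0.224) + (+0.4) = -2.224 W/m²/K.
ΔT = −F/λ = −14/(-2.224) = 6.3 °C.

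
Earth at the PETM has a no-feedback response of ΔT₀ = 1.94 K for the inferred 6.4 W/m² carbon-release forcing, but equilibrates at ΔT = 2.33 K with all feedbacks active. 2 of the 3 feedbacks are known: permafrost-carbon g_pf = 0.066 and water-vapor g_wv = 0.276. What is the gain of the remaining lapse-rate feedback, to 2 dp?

Amplification A = ΔT/ΔT₀ = 2.33/1.94 = 1.201.
Total gain g = 1 − 1/A = 1 − 1/1.201 = 0.1674.
Known gains sum to 0.066 + 0.276 = 0.342.
g_lr = 0.1674 − 0.342 = -0.17.

-0.17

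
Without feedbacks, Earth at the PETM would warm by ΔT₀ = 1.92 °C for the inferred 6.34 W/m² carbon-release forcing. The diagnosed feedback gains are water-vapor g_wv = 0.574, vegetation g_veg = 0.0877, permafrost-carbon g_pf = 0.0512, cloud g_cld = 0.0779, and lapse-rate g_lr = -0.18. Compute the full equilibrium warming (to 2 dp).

4.93 °C

Total gain g = 0.574 + 0.0877 + 0.0512 + 0.0779 − 0.18 = 0.6108.
Amplification A = 1/(1 − 0.6108) = 2.569.
ΔT = 1.92 × 2.569 = 4.93 °C.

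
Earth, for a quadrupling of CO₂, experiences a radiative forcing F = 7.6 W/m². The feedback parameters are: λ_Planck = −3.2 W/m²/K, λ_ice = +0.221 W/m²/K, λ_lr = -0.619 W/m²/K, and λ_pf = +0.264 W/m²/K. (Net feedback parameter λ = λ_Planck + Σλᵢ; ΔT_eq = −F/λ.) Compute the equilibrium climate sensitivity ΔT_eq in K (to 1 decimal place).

Net feedback parameter λ = (−3.2) + (+0.221) + (-0.619) + (+0.264) = -3.334 W/m²/K.
ΔT = −F/λ = −7.6/(-3.334) = 2.3 K.

2.3 K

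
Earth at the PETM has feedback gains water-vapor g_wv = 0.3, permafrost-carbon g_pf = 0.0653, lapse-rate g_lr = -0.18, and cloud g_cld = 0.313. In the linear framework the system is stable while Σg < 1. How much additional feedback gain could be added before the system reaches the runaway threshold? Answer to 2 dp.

0.50

Current total gain = 0.3 + 0.0653 − 0.18 + 0.313 = 0.4983.
Margin to runaway = 1 − 0.4983 = 0.50.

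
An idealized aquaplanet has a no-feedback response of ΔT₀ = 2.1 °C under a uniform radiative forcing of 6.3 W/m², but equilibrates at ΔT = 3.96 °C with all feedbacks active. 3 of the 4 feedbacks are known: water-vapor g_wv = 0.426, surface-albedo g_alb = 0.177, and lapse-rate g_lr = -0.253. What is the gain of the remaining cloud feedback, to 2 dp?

Amplification A = ΔT/ΔT₀ = 3.96/2.1 = 1.886.
Total gain g = 1 − 1/A = 1 − 1/1.886 = 0.4698.
Known gains sum to 0.426 + 0.177 − 0.253 = 0.35.
g_cld = 0.4698 − 0.35 = 0.12.

0.12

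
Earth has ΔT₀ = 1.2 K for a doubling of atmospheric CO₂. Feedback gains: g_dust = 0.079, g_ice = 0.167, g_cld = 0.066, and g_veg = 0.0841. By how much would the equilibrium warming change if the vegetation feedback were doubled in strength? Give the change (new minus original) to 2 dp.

0.32 K

Original: g = 0.3961, ΔT = 1.2/(1−0.3961) = 1.9871 K.
With doubled vegetation: g' = 0.4802, ΔT' = 1.2/(1−0.4802) = 2.3086 K.
Change = 2.3086 − 1.9871 = 0.32 K.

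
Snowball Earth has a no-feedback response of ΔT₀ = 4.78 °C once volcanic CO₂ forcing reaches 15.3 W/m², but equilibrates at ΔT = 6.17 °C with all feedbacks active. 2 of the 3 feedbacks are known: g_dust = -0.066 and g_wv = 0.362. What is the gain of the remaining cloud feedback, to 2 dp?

Amplification A = ΔT/ΔT₀ = 6.17/4.78 = 1.291.
Total gain g = 1 − 1/A = 1 − 1/1.291 = 0.2254.
Known gains sum to -0.066 + 0.362 = 0.296.
g_cld = 0.2254 − 0.296 = -0.07.

-0.07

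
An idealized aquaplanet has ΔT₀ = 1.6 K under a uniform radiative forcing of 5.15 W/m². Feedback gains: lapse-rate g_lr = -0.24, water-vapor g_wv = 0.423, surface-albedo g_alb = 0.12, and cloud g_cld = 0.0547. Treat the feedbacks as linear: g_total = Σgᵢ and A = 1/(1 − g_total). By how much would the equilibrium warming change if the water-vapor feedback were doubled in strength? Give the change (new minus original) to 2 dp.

4.80 K

Original: g = 0.3577, ΔT = 1.6/(1−0.3577) = 2.4910 K.
With doubled water-vapor: g' = 0.7807, ΔT' = 1.6/(1−0.7807) = 7.2959 K.
Change = 7.2959 − 2.4910 = 4.80 K.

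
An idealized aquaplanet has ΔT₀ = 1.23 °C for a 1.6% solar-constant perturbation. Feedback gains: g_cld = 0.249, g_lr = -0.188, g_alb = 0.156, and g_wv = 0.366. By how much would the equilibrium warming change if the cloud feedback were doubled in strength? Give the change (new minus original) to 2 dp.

4.37 °C

Original: g = 0.583, ΔT = 1.23/(1−0.583) = 2.9496 °C.
With doubled cloud: g' = 0.832, ΔT' = 1.23/(1−0.832) = 7.3214 °C.
Change = 7.3214 − 2.9496 = 4.37 °C.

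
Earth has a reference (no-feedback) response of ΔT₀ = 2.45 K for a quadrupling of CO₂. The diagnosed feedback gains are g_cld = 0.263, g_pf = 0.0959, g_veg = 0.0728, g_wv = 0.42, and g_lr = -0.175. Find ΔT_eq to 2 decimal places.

Total gain g = 0.263 + 0.0959 + 0.0728 + 0.42 − 0.175 = 0.6767.
Amplification A = 1/(1 − 0.6767) = 3.093.
ΔT = 2.45 × 3.093 = 7.58 K.

7.58 K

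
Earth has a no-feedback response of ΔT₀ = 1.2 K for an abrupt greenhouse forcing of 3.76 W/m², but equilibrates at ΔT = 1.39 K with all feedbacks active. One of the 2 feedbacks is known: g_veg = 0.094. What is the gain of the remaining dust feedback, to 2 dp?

Amplification A = ΔT/ΔT₀ = 1.39/1.2 = 1.158.
Total gain g = 1 − 1/A = 1 − 1/1.158 = 0.1364.
The known gain is 0.094.
g_dust = 0.1364 − 0.094 = 0.04.

0.04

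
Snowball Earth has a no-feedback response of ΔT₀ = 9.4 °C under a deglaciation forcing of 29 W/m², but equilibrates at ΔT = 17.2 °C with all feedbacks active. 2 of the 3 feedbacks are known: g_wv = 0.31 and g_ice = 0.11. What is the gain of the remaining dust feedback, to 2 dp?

Amplification A = ΔT/ΔT₀ = 17.2/9.4 = 1.83.
Total gain g = 1 − 1/A = 1 − 1/1.83 = 0.4536.
Known gains sum to 0.31 + 0.11 = 0.42.
g_dust = 0.4536 − 0.42 = 0.03.

0.03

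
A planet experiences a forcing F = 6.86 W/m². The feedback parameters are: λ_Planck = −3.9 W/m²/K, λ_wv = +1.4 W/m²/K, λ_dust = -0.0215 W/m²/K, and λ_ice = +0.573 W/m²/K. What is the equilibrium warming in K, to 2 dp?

3.52 K

Net feedback parameter λ = (−3.9) + (+1.4) + (-0.0215) + (+0.573) = -1.9485 W/m²/K.
ΔT = −F/λ = −6.86/(-1.9485) = 3.52 K.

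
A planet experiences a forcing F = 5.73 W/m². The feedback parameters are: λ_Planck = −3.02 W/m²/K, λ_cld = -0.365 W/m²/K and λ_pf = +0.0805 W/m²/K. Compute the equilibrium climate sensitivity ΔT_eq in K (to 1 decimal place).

1.7 K

Net feedback parameter λ = (−3.02) + (-0.365) + (+0.0805) = -3.3045 W/m²/K.
ΔT = −F/λ = −5.73/(-3.3045) = 1.7 K.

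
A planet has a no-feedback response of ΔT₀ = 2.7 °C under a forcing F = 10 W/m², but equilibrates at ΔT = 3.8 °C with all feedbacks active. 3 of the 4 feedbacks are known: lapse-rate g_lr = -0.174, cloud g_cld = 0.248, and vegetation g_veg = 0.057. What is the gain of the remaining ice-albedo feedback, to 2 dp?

Amplification A = ΔT/ΔT₀ = 3.8/2.7 = 1.407.
Total gain g = 1 − 1/A = 1 − 1/1.407 = 0.2893.
Known gains sum to -0.174 + 0.248 + 0.057 = 0.131.
g_ice = 0.2893 − 0.131 = 0.16.

0.16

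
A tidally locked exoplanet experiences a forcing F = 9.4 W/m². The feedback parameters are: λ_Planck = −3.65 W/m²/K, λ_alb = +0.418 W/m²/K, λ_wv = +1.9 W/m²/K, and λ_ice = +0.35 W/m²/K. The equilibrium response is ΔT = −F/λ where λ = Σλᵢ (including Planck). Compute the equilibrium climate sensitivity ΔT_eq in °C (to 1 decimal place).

Net feedback parameter λ = (−3.65) + (+0.418) + (+1.9) + (+0.35) = -0.982 W/m²/K.
ΔT = −F/λ = −9.4/(-0.982) = 9.6 °C.

9.6 °C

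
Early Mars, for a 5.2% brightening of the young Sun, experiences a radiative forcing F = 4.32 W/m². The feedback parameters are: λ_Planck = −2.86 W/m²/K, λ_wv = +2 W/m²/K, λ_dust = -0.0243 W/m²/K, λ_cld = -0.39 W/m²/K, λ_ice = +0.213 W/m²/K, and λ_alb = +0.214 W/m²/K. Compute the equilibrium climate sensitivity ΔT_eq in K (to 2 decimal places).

Net feedback parameter λ = (−2.86) + (+2) + (-0.0243) + (-0.39) + (+0.213) + (+0.214) = -0.8473 W/m²/K.
ΔT = −F/λ = −4.32/(-0.8473) = 5.10 K.

5.10 K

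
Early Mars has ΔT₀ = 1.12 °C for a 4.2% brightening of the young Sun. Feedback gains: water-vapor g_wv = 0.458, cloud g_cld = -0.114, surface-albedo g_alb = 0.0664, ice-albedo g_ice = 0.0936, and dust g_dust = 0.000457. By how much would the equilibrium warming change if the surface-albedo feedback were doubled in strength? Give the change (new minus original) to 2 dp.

Original: g = 0.504457, ΔT = 1.12/(1−0.504457) = 2.2601 °C.
With doubled surface-albedo: g' = 0.570857, ΔT' = 1.12/(1−0.570857) = 2.6099 °C.
Change = 2.6099 − 2.2601 = 0.35 °C.

0.35 °C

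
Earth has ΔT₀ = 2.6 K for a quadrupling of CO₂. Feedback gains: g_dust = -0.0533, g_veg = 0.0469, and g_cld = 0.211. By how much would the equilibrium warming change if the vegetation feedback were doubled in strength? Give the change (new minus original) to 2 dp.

0.20 K

Original: g = 0.2046, ΔT = 2.6/(1−0.2046) = 3.2688 K.
With doubled vegetation: g' = 0.2515, ΔT' = 2.6/(1−0.2515) = 3.4736 K.
Change = 3.4736 − 3.2688 = 0.20 K.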